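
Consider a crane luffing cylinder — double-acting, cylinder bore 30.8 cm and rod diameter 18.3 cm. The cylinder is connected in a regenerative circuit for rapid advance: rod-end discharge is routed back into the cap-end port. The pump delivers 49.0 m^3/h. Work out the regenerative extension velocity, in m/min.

In regeneration the rod-end outflow joins the pump flow into the cap end, so the net volume the pump must supply per unit advance equals the rod cross-section area.
Rod cross-section A_rod = π/4 × (18.3 cm)² = 263.0 cm^2
v = Q_pump / A_rod

v ≈ 31.0 m/min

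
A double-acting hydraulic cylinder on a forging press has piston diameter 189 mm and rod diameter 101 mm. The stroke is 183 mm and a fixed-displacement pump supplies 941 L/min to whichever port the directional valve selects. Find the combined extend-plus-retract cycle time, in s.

t ≈ 0.561 s

Cap-side area A_cap = π/4 × (189 mm)² = 28060 mm^2
Rod-side annular area A_ann = π/4 × (189² − 101²) = 20040 mm^2
t_ext = A_cap·L/Q = 0.3274 s
t_ret = A_ann·L/Q = 0.2339 s
t_cycle = t_ext + t_ret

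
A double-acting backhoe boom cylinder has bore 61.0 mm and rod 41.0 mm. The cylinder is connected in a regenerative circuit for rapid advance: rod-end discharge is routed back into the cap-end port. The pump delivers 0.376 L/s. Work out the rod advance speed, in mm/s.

In regeneration the rod-end outflow joins the pump flow into the cap end, so the net volume the pump must supply per unit advance equals the rod cross-section area.
Rod cross-section A_rod = π/4 × (41.0 mm)² = 1320 mm^2
v = Q_pump / A_rod

v ≈ 285 mm/s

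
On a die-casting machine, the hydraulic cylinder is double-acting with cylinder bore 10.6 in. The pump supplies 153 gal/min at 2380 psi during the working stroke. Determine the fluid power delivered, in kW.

Hydraulic power = P × Q

W ≈ 158 kW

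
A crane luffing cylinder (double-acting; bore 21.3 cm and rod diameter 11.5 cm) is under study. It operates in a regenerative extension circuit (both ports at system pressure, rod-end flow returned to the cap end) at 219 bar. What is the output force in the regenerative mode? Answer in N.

With equal pressure on both faces, forces on the annular region cancel; the net push is pressure × rod cross-section.
Rod cross-section A_rod = π/4 × (11.5 cm)² = 103.9 cm^2
F = P × A_rod

F ≈ 2.27e5 N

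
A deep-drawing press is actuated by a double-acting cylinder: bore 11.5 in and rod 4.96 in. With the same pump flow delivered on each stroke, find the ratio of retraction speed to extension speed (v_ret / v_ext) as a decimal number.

Cap-side area A_cap = π/4 × (11.5 in)² = 103.9 in^2
Rod-side annular area A_ann = π/4 × (11.5² − 4.96²) = 84.55 in^2
For equal Q, v ∝ 1/A, so v_ret/v_ext = A_cap/A_ann.

v_ret/v_ext ≈ 1.23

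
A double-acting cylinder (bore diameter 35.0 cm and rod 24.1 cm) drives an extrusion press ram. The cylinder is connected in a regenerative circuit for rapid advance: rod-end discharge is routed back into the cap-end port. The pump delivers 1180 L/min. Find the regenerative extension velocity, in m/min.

In regeneration the rod-end outflow joins the pump flow into the cap end, so the net volume the pump must supply per unit advance equals the rod cross-section area.
Rod cross-section A_rod = π/4 × (24.1 cm)² = 456.2 cm^2
v = Q_pump / A_rod

v ≈ 25.9 m/min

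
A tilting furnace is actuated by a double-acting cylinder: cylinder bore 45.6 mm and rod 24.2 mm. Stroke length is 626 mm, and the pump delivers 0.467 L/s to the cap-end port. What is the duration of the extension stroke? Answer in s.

Cap-side area A_cap = π/4 × (45.6 mm)² = 1633 mm^2
Swept volume V = A × L; t = V / Q = A·L / Q

t ≈ 2.19 s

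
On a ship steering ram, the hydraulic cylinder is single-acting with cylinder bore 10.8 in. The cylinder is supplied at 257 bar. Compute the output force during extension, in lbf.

F ≈ 3.41e5 lbf

Cap-side area A_cap = π/4 × (10.8 in)² = 91.61 in^2
F = P × A_cap = 257 bar × A_cap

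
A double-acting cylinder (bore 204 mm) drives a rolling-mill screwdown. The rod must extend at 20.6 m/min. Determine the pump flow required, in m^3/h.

Q ≈ 40.4 m^3/h

Cap-side area A_cap = π/4 × (204 mm)² = 32690 mm^2
Q = A × v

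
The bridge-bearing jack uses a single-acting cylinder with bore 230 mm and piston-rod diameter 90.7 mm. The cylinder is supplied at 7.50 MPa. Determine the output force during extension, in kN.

Cap-side area A_cap = π/4 × (230 mm)² = 41550 mm^2
F = P × A_cap = 7.50 MPa × A_cap

F ≈ 312 kN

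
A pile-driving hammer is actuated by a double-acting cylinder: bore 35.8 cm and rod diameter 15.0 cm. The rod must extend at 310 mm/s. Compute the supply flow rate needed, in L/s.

Cap-side area A_cap = π/4 × (35.8 cm)² = 1007 cm^2
Q = A × v

Q ≈ 31.2 L/s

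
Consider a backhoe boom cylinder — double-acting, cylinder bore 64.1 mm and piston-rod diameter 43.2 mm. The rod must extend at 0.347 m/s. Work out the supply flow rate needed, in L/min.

Cap-side area A_cap = π/4 × (64.1 mm)² = 3227 mm^2
Q = A × v

Q ≈ 67.2 L/min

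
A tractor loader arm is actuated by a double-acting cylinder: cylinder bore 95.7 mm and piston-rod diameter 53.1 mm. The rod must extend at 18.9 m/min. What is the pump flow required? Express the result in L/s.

Q ≈ 2.27 L/s

Cap-side area A_cap = π/4 × (95.7 mm)² = 7193 mm^2
Q = A × v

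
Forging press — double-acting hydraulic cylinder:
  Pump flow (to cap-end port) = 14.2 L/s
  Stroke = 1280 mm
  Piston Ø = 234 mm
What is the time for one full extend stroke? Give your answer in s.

Cap-side area A_cap = π/4 × (234 mm)² = 43010 mm^2
Swept volume V = A × L; t = V / Q = A·L / Q

t ≈ 3.88 s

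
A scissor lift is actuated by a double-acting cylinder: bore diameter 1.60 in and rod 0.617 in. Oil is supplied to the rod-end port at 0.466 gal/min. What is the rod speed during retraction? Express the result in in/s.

Rod-side annular area A_ann = π/4 × (1.60² − 0.617²) = 1.712 in^2
Flow into the rod-end port fills the annular volume.
v = Q / A

v ≈ 1.05 in/s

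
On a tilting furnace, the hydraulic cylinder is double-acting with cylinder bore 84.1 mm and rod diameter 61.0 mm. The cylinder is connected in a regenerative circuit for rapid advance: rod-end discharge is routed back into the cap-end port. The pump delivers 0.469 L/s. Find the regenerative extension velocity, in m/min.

v ≈ 9.63 m/min

In regeneration the rod-end outflow joins the pump flow into the cap end, so the net volume the pump must supply per unit advance equals the rod cross-section area.
Rod cross-section A_rod = π/4 × (61.0 mm)² = 2922 mm^2
v = Q_pump / A_rod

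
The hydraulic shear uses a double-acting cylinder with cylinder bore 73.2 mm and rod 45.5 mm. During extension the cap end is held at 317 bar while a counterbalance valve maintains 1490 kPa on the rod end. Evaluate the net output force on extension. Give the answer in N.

F ≈ 1.30e5 N

Cap-side area A_cap = π/4 × (73.2 mm)² = 4208 mm^2
Rod-side annular area A_ann = π/4 × (73.2² − 45.5²) = 2582 mm^2
Net thrust = P_cap·A_cap − P_rod·A_ann = 1.334e5 N − 3848 N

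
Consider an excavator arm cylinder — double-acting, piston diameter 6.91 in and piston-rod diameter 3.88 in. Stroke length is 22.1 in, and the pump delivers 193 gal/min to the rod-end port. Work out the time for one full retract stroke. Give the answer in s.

Rod-side annular area A_ann = π/4 × (6.91² − 3.88²) = 25.68 in^2
Swept volume V = A × L; t = V / Q = A·L / Q

t ≈ 0.764 s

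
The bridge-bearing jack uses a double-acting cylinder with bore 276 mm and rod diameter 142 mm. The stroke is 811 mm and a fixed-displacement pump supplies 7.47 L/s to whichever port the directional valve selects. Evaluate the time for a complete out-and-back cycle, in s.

Cap-side area A_cap = π/4 × (276 mm)² = 59830 mm^2
Rod-side annular area A_ann = π/4 × (276² − 142²) = 43990 mm^2
t_ext = A_cap·L/Q = 6.495 s
t_ret = A_ann·L/Q = 4.776 s
t_cycle = t_ext + t_ret

t ≈ 11.3 s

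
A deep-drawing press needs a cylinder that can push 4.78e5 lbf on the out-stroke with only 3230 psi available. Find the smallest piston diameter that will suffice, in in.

D ≈ 13.7 in

Extension force acts on the full piston face: F = P × (π/4)D².
D = √(4F / (πP)) = √(4 × 4.78e5 lbf / (π × 3230 psi))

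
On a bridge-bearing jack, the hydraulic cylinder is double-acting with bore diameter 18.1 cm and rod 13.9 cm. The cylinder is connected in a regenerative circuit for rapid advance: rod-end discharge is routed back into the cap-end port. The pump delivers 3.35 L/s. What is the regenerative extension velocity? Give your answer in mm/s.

v ≈ 221 mm/s

In regeneration the rod-end outflow joins the pump flow into the cap end, so the net volume the pump must supply per unit advance equals the rod cross-section area.
Rod cross-section A_rod = π/4 × (13.9 cm)² = 151.7 cm^2
v = Q_pump / A_rod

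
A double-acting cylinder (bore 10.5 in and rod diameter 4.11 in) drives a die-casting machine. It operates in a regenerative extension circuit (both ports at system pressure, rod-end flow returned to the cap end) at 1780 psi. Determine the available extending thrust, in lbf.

With equal pressure on both faces, forces on the annular region cancel; the net push is pressure × rod cross-section.
Rod cross-section A_rod = π/4 × (4.11 in)² = 13.27 in^2
F = P × A_rod

F ≈ 23600 lbf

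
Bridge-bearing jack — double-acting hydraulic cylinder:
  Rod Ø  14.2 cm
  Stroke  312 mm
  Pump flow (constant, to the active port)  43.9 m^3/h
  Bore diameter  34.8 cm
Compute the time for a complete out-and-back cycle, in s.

Cap-side area A_cap = π/4 × (34.8 cm)² = 951.1 cm^2
Rod-side annular area A_ann = π/4 × (34.8² − 14.2²) = 792.8 cm^2
t_ext = A_cap·L/Q = 2.434 s
t_ret = A_ann·L/Q = 2.028 s
t_cycle = t_ext + t_ret

t ≈ 4.46 s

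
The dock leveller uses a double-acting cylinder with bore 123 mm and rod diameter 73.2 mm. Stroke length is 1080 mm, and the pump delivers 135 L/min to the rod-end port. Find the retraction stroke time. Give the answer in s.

t ≈ 3.68 s

Rod-side annular area A_ann = π/4 × (123² − 73.2²) = 7674 mm^2
Swept volume V = A × L; t = V / Q = A·L / Q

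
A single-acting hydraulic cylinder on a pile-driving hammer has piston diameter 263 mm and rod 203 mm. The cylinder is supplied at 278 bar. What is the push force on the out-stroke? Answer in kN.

Cap-side area A_cap = π/4 × (263 mm)² = 54330 mm^2
F = P × A_cap = 278 bar × A_cap

F ≈ 1510 kN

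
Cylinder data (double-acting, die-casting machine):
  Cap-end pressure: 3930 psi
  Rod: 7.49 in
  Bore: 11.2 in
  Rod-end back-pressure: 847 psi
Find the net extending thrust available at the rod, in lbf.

Cap-side area A_cap = π/4 × (11.2 in)² = 98.52 in^2
Rod-side annular area A_ann = π/4 × (11.2² − 7.49²) = 54.46 in^2
Net thrust = P_cap·A_cap − P_rod·A_ann = 3.872e5 lbf − 46130 lbf

F ≈ 3.41e5 lbf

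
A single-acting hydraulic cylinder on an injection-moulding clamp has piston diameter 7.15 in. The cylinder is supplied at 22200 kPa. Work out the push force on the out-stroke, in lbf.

F ≈ 1.29e5 lbf

Cap-side area A_cap = π/4 × (7.15 in)² = 40.15 in^2
F = P × A_cap = 22200 kPa × A_cap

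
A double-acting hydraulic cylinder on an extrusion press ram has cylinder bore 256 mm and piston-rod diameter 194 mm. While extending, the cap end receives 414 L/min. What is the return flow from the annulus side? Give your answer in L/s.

Q_out ≈ 2.94 L/s

Cap-side area A_cap = π/4 × (256 mm)² = 51470 mm^2
Rod-side annular area A_ann = π/4 × (256² − 194²) = 21910 mm^2
Piston speed v = Q_in/A_cap; rod-end outflow Q_out = v × A_ann = Q_in × A_ann/A_cap.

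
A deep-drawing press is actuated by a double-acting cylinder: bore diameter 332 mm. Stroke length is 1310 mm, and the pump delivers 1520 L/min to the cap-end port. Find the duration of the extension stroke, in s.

Cap-side area A_cap = π/4 × (332 mm)² = 86570 mm^2
Swept volume V = A × L; t = V / Q = A·L / Q

t ≈ 4.48 s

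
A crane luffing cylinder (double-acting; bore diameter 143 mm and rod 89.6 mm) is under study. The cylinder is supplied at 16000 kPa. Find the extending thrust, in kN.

F ≈ 257 kN

Cap-side area A_cap = π/4 × (143 mm)² = 16060 mm^2
F = P × A_cap = 16000 kPa × A_cap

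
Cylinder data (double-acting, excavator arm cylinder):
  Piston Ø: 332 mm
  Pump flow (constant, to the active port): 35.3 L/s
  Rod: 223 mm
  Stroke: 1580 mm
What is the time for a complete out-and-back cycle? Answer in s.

t ≈ 6.00 s

Cap-side area A_cap = π/4 × (332 mm)² = 86570 mm^2
Rod-side annular area A_ann = π/4 × (332² − 223²) = 47510 mm^2
t_ext = A_cap·L/Q = 3.875 s
t_ret = A_ann·L/Q = 2.127 s
t_cycle = t_ext + t_ret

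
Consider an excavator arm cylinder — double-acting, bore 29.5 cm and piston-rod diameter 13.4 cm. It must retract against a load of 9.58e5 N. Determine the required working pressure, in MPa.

Rod-side annular area A_ann = π/4 × (29.5² − 13.4²) = 542.5 cm^2
Retraction: pressure acts on the annular area.
P = F / A = 9.58e5 N / A

P ≈ 17.7 MPa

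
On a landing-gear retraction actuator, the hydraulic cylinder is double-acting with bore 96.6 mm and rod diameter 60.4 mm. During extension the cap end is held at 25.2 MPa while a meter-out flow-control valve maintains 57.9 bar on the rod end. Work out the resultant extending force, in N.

F ≈ 1.59e5 N

Cap-side area A_cap = π/4 × (96.6 mm)² = 7329 mm^2
Rod-side annular area A_ann = π/4 × (96.6² − 60.4²) = 4464 mm^2
Net thrust = P_cap·A_cap − P_rod·A_ann = 1.847e5 N − 25850 N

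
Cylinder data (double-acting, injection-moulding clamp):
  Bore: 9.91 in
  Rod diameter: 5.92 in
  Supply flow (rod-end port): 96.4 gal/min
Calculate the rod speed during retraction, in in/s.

Rod-side annular area A_ann = π/4 × (9.91² − 5.92²) = 49.61 in^2
Flow into the rod-end port fills the annular volume.
v = Q / A

v ≈ 7.48 in/s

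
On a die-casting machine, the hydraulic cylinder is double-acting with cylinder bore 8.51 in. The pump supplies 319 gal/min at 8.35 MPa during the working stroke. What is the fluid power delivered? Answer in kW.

Hydraulic power = P × Q

W ≈ 168 kW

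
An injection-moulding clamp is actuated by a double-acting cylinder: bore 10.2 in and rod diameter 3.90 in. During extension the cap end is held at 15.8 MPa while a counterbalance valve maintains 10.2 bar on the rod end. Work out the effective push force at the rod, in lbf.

F ≈ 1.77e5 lbf

Cap-side area A_cap = π/4 × (10.2 in)² = 81.71 in^2
Rod-side annular area A_ann = π/4 × (10.2² − 3.90²) = 69.77 in^2
Net thrust = P_cap·A_cap − P_rod·A_ann = 1.873e5 lbf − 10320 lbf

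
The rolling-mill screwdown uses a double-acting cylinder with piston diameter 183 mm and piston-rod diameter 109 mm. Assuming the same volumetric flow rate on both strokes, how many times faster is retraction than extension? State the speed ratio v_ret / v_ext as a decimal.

v_ret/v_ext ≈ 1.55

Cap-side area A_cap = π/4 × (183 mm)² = 26300 mm^2
Rod-side annular area A_ann = π/4 × (183² − 109²) = 16970 mm^2
For equal Q, v ∝ 1/A, so v_ret/v_ext = A_cap/A_ann.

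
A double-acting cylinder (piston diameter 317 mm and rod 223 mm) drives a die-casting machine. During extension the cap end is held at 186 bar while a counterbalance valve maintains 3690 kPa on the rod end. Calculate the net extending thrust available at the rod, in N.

Cap-side area A_cap = π/4 × (317 mm)² = 78920 mm^2
Rod-side annular area A_ann = π/4 × (317² − 223²) = 39870 mm^2
Net thrust = P_cap·A_cap − P_rod·A_ann = 1.468e6 N − 1.471e5 N

F ≈ 1.32e6 N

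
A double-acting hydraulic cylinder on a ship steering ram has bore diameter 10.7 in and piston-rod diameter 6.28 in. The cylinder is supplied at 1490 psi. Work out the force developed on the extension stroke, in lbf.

Cap-side area A_cap = π/4 × (10.7 in)² = 89.92 in^2
F = P × A_cap = 1490 psi × A_cap

F ≈ 1.34e5 lbf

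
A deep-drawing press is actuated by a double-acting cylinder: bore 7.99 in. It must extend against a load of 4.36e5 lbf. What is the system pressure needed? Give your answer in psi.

Cap-side area A_cap = π/4 × (7.99 in)² = 50.14 in^2
P = F / A = 4.36e5 lbf / A

P ≈ 8700 psi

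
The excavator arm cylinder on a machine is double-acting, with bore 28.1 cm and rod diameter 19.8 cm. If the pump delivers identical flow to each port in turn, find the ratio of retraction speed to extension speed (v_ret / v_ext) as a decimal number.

Cap-side area A_cap = π/4 × (28.1 cm)² = 620.2 cm^2
Rod-side annular area A_ann = π/4 × (28.1² − 19.8²) = 312.3 cm^2
For equal Q, v ∝ 1/A, so v_ret/v_ext = A_cap/A_ann.

v_ret/v_ext ≈ 1.99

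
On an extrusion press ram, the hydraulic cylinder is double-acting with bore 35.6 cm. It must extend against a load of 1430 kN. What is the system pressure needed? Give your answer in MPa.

Cap-side area A_cap = π/4 × (35.6 cm)² = 995.4 cm^2
P = F / A = 1430 kN / A

P ≈ 14.4 MPa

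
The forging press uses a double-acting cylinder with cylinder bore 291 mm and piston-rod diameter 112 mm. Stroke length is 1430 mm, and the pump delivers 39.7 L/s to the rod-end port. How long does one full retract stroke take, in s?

t ≈ 2.04 s

Rod-side annular area A_ann = π/4 × (291² − 112²) = 56660 mm^2
Swept volume V = A × L; t = V / Q = A·L / Q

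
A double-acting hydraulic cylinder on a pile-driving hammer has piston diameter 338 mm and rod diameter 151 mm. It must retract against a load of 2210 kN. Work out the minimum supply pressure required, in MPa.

Rod-side annular area A_ann = π/4 × (338² − 151²) = 71820 mm^2
Retraction: pressure acts on the annular area.
P = F / A = 2210 kN / A

P ≈ 30.8 MPa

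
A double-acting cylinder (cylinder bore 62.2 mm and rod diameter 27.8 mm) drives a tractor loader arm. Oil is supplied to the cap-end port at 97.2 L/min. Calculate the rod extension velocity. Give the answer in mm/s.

v ≈ 533 mm/s

Cap-side area A_cap = π/4 × (62.2 mm)² = 3039 mm^2
v = Q / A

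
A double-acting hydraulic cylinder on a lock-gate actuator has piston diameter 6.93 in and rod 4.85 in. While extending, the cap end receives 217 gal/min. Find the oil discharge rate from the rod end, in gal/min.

Q_out ≈ 111 gal/min

Cap-side area A_cap = π/4 × (6.93 in)² = 37.72 in^2
Rod-side annular area A_ann = π/4 × (6.93² − 4.85²) = 19.24 in^2
Piston speed v = Q_in/A_cap; rod-end outflow Q_out = v × A_ann = Q_in × A_ann/A_cap.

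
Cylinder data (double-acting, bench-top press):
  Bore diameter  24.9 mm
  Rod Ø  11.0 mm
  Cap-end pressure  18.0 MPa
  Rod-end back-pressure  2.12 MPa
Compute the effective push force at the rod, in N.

Cap-side area A_cap = π/4 × (24.9 mm)² = 487.0 mm^2
Rod-side annular area A_ann = π/4 × (24.9² − 11.0²) = 391.9 mm^2
Net thrust = P_cap·A_cap − P_rod·A_ann = 8765 N − 830.9 N

F ≈ 7930 N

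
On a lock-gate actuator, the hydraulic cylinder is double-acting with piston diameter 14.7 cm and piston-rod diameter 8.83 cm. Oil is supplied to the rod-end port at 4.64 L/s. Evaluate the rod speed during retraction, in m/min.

Rod-side annular area A_ann = π/4 × (14.7² − 8.83²) = 108.5 cm^2
Flow into the rod-end port fills the annular volume.
v = Q / A

v ≈ 25.7 m/min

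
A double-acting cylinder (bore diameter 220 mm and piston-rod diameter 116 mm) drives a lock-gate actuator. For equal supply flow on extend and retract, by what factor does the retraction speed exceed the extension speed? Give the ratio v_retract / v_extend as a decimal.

Cap-side area A_cap = π/4 × (220 mm)² = 38010 mm^2
Rod-side annular area A_ann = π/4 × (220² − 116²) = 27440 mm^2
For equal Q, v ∝ 1/A, so v_ret/v_ext = A_cap/A_ann.

v_ret/v_ext ≈ 1.39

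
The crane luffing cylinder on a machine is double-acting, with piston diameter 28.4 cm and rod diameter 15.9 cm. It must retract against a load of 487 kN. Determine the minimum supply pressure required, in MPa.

Rod-side annular area A_ann = π/4 × (28.4² − 15.9²) = 434.9 cm^2
Retraction: pressure acts on the annular area.
P = F / A = 487 kN / A

P ≈ 11.2 MPa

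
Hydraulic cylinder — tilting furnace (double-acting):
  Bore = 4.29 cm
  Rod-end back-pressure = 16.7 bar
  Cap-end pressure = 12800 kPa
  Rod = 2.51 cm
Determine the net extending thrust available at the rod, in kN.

Cap-side area A_cap = π/4 × (4.29 cm)² = 14.45 cm^2
Rod-side annular area A_ann = π/4 × (4.29² − 2.51²) = 9.506 cm^2
Net thrust = P_cap·A_cap − P_rod·A_ann = 18.50 kN − 1.588 kN

F ≈ 16.9 kN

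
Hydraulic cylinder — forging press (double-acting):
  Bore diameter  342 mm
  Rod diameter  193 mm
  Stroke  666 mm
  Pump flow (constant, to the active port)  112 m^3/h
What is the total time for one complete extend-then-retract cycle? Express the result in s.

Cap-side area A_cap = π/4 × (342 mm)² = 91860 mm^2
Rod-side annular area A_ann = π/4 × (342² − 193²) = 62610 mm^2
t_ext = A_cap·L/Q = 1.967 s
t_ret = A_ann·L/Q = 1.340 s
t_cycle = t_ext + t_ret

t ≈ 3.31 s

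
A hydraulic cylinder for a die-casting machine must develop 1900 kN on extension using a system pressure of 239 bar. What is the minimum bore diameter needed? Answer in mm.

D ≈ 318 mm

Extension force acts on the full piston face: F = P × (π/4)D².
D = √(4F / (πP)) = √(4 × 1900 kN / (π × 239 bar))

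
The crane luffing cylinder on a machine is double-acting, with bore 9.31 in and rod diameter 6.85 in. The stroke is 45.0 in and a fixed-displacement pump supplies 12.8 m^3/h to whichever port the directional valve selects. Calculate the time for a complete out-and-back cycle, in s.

Cap-side area A_cap = π/4 × (9.31 in)² = 68.08 in^2
Rod-side annular area A_ann = π/4 × (9.31² − 6.85²) = 31.22 in^2
t_ext = A_cap·L/Q = 14.12 s
t_ret = A_ann·L/Q = 6.475 s
t_cycle = t_ext + t_ret

t ≈ 20.6 s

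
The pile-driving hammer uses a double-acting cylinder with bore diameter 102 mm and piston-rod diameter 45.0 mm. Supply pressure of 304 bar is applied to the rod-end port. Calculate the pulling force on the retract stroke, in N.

Rod-side annular area A_ann = π/4 × (102² − 45.0²) = 6581 mm^2
On retraction the pressure acts on the annular area (bore minus rod).
F = P × A_ann

F ≈ 2.00e5 N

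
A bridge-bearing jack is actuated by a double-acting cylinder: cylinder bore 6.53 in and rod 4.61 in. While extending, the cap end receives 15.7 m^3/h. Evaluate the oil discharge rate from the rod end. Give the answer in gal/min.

Q_out ≈ 34.7 gal/min

Cap-side area A_cap = π/4 × (6.53 in)² = 33.49 in^2
Rod-side annular area A_ann = π/4 × (6.53² − 4.61²) = 16.80 in^2
Piston speed v = Q_in/A_cap; rod-end outflow Q_out = v × A_ann = Q_in × A_ann/A_cap.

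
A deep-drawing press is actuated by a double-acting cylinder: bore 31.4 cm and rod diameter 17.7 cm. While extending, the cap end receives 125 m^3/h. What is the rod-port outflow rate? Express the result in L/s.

Q_out ≈ 23.7 L/s

Cap-side area A_cap = π/4 × (31.4 cm)² = 774.4 cm^2
Rod-side annular area A_ann = π/4 × (31.4² − 17.7²) = 528.3 cm^2
Piston speed v = Q_in/A_cap; rod-end outflow Q_out = v × A_ann = Q_in × A_ann/A_cap.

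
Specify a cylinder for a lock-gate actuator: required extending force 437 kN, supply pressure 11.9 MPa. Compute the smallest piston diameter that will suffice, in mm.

D ≈ 216 mm

Extension force acts on the full piston face: F = P × (π/4)D².
D = √(4F / (πP)) = √(4 × 437 kN / (π × 11.9 MPa))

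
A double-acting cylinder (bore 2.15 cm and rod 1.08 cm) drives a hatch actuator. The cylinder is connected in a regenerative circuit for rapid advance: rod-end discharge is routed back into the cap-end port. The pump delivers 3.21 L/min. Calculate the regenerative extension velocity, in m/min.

In regeneration the rod-end outflow joins the pump flow into the cap end, so the net volume the pump must supply per unit advance equals the rod cross-section area.
Rod cross-section A_rod = π/4 × (1.08 cm)² = 0.9161 cm^2
v = Q_pump / A_rod

v ≈ 35.0 m/min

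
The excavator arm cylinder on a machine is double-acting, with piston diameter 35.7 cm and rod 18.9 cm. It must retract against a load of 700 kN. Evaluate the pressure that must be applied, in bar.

Rod-side annular area A_ann = π/4 × (35.7² − 18.9²) = 720.4 cm^2
Retraction: pressure acts on the annular area.
P = F / A = 700 kN / A

P ≈ 97.2 bar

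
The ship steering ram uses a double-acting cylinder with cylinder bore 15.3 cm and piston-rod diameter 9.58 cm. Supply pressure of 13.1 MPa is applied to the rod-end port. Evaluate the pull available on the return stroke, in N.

F ≈ 1.46e5 N

Rod-side annular area A_ann = π/4 × (15.3² − 9.58²) = 111.8 cm^2
On retraction the pressure acts on the annular area (bore minus rod).
F = P × A_ann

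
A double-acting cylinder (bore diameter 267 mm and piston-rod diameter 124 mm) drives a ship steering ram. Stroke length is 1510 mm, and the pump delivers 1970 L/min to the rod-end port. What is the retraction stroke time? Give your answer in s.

Rod-side annular area A_ann = π/4 × (267² − 124²) = 43910 mm^2
Swept volume V = A × L; t = V / Q = A·L / Q

t ≈ 2.02 s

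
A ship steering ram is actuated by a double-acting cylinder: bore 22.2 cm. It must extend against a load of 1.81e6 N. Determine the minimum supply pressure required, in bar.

P ≈ 468 bar

Cap-side area A_cap = π/4 × (22.2 cm)² = 387.1 cm^2
P = F / A = 1.81e6 N / A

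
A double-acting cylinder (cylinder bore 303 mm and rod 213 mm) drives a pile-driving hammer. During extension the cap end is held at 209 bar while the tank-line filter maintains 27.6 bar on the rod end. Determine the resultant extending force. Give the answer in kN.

F ≈ 1410 kN

Cap-side area A_cap = π/4 × (303 mm)² = 72110 mm^2
Rod-side annular area A_ann = π/4 × (303² − 213²) = 36470 mm^2
Net thrust = P_cap·A_cap − P_rod·A_ann = 1507 kN − 100.7 kN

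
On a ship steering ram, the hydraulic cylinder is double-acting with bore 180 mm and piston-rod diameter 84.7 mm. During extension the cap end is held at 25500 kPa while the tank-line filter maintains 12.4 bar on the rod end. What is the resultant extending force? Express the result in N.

F ≈ 6.24e5 N

Cap-side area A_cap = π/4 × (180 mm)² = 25450 mm^2
Rod-side annular area A_ann = π/4 × (180² − 84.7²) = 19810 mm^2
Net thrust = P_cap·A_cap − P_rod·A_ann = 6.489e5 N − 24570 N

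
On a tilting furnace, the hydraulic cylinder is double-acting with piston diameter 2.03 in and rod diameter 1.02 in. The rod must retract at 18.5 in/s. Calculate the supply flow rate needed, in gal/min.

Rod-side annular area A_ann = π/4 × (2.03² − 1.02²) = 2.419 in^2
Q = A × v

Q ≈ 11.6 gal/min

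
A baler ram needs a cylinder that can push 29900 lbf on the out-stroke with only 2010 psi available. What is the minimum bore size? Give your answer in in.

D ≈ 4.35 in

Extension force acts on the full piston face: F = P × (π/4)D².
D = √(4F / (πP)) = √(4 × 29900 lbf / (π × 2010 psi))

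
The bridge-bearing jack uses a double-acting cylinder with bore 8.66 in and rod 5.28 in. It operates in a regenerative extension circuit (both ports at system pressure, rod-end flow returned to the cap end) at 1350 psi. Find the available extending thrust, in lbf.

F ≈ 29600 lbf

With equal pressure on both faces, forces on the annular region cancel; the net push is pressure × rod cross-section.
Rod cross-section A_rod = π/4 × (5.28 in)² = 21.90 in^2
F = P × A_rod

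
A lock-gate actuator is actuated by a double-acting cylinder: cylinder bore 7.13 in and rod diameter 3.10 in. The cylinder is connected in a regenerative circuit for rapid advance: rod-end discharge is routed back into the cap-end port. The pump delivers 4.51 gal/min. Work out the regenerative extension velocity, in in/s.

v ≈ 2.30 in/s

In regeneration the rod-end outflow joins the pump flow into the cap end, so the net volume the pump must supply per unit advance equals the rod cross-section area.
Rod cross-section A_rod = π/4 × (3.10 in)² = 7.548 in^2
v = Q_pump / A_rod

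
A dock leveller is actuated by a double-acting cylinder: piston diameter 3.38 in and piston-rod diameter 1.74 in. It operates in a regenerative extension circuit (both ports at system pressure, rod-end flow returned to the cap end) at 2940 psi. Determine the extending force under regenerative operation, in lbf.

F ≈ 6990 lbf

With equal pressure on both faces, forces on the annular region cancel; the net push is pressure × rod cross-section.
Rod cross-section A_rod = π/4 × (1.74 in)² = 2.378 in^2
F = P × A_rod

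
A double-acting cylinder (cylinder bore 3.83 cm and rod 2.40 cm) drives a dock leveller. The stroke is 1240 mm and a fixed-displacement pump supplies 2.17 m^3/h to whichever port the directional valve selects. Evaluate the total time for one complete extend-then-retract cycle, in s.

t ≈ 3.81 s

Cap-side area A_cap = π/4 × (3.83 cm)² = 11.52 cm^2
Rod-side annular area A_ann = π/4 × (3.83² − 2.40²) = 6.997 cm^2
t_ext = A_cap·L/Q = 2.370 s
t_ret = A_ann·L/Q = 1.439 s
t_cycle = t_ext + t_ret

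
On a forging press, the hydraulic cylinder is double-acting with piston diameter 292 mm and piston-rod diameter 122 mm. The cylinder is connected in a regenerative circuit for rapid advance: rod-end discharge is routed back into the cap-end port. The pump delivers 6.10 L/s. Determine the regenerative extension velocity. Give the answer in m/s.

In regeneration the rod-end outflow joins the pump flow into the cap end, so the net volume the pump must supply per unit advance equals the rod cross-section area.
Rod cross-section A_rod = π/4 × (122 mm)² = 11690 mm^2
v = Q_pump / A_rod

v ≈ 0.522 m/s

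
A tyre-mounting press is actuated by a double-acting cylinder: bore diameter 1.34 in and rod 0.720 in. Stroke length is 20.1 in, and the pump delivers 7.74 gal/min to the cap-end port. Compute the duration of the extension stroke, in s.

t ≈ 0.951 s

Cap-side area A_cap = π/4 × (1.34 in)² = 1.410 in^2
Swept volume V = A × L; t = V / Q = A·L / Q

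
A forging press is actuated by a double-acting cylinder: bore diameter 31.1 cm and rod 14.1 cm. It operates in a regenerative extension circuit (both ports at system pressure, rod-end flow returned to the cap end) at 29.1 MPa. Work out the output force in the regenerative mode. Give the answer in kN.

With equal pressure on both faces, forces on the annular region cancel; the net push is pressure × rod cross-section.
Rod cross-section A_rod = π/4 × (14.1 cm)² = 156.1 cm^2
F = P × A_rod

F ≈ 454 kN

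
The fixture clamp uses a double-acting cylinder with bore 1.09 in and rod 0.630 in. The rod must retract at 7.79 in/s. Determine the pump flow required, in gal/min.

Rod-side annular area A_ann = π/4 × (1.09² − 0.630²) = 0.6214 in^2
Q = A × v

Q ≈ 1.26 gal/min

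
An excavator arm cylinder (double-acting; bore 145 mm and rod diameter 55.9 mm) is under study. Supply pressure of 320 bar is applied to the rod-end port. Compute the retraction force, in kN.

Rod-side annular area A_ann = π/4 × (145² − 55.9²) = 14060 mm^2
On retraction the pressure acts on the annular area (bore minus rod).
F = P × A_ann

F ≈ 450 kN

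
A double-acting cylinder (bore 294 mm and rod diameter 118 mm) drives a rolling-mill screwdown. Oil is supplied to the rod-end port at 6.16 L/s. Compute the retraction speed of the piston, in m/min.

Rod-side annular area A_ann = π/4 × (294² − 118²) = 56950 mm^2
Flow into the rod-end port fills the annular volume.
v = Q / A

v ≈ 6.49 m/min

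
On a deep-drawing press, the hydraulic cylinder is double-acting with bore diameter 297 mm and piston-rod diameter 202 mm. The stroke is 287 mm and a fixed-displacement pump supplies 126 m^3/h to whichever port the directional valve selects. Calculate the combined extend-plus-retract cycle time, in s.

Cap-side area A_cap = π/4 × (297 mm)² = 69280 mm^2
Rod-side annular area A_ann = π/4 × (297² − 202²) = 37230 mm^2
t_ext = A_cap·L/Q = 0.5681 s
t_ret = A_ann·L/Q = 0.3053 s
t_cycle = t_ext + t_ret

t ≈ 0.873 s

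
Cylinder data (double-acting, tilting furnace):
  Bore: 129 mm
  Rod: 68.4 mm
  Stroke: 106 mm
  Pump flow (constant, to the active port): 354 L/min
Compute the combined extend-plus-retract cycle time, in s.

t ≈ 0.404 s

Cap-side area A_cap = π/4 × (129 mm)² = 13070 mm^2
Rod-side annular area A_ann = π/4 × (129² − 68.4²) = 9395 mm^2
t_ext = A_cap·L/Q = 0.2348 s
t_ret = A_ann·L/Q = 0.1688 s
t_cycle = t_ext + t_ret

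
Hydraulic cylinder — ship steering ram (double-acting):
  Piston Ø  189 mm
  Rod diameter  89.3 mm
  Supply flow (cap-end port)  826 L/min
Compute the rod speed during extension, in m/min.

Cap-side area A_cap = π/4 × (189 mm)² = 28060 mm^2
v = Q / A

v ≈ 29.4 m/min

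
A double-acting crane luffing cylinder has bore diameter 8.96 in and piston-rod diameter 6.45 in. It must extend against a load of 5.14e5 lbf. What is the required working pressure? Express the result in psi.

P ≈ 8150 psi

Cap-side area A_cap = π/4 × (8.96 in)² = 63.05 in^2
P = F / A = 5.14e5 lbf / A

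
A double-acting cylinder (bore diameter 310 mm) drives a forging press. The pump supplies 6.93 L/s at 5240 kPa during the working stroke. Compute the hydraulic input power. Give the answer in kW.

W ≈ 36.3 kW

Hydraulic power = P × Q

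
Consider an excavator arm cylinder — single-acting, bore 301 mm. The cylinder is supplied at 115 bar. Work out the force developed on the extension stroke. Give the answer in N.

F ≈ 8.18e5 N

Cap-side area A_cap = π/4 × (301 mm)² = 71160 mm^2
F = P × A_cap = 115 bar × A_cap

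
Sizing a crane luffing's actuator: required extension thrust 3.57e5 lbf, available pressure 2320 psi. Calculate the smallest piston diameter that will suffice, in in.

D ≈ 14.0 in

Extension force acts on the full piston face: F = P × (π/4)D².
D = √(4F / (πP)) = √(4 × 3.57e5 lbf / (π × 2320 psi))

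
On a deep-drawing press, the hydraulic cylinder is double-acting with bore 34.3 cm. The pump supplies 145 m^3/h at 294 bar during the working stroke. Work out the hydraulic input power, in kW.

Hydraulic power = P × Q

W ≈ 1180 kW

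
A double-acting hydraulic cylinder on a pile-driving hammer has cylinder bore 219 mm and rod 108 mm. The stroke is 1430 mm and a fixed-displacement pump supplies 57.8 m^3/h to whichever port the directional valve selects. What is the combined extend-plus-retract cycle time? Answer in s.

t ≈ 5.89 s

Cap-side area A_cap = π/4 × (219 mm)² = 37670 mm^2
Rod-side annular area A_ann = π/4 × (219² − 108²) = 28510 mm^2
t_ext = A_cap·L/Q = 3.355 s
t_ret = A_ann·L/Q = 2.539 s
t_cycle = t_ext + t_ret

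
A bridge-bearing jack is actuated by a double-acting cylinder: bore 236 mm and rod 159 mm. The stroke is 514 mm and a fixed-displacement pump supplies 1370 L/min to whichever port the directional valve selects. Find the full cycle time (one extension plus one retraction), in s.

Cap-side area A_cap = π/4 × (236 mm)² = 43740 mm^2
Rod-side annular area A_ann = π/4 × (236² − 159²) = 23890 mm^2
t_ext = A_cap·L/Q = 0.9847 s
t_ret = A_ann·L/Q = 0.5377 s
t_cycle = t_ext + t_ret

t ≈ 1.52 s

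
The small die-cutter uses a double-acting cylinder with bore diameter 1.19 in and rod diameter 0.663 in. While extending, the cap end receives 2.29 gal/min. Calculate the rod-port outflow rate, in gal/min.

Cap-side area A_cap = π/4 × (1.19 in)² = 1.112 in^2
Rod-side annular area A_ann = π/4 × (1.19² − 0.663²) = 0.7670 in^2
Piston speed v = Q_in/A_cap; rod-end outflow Q_out = v × A_ann = Q_in × A_ann/A_cap.

Q_out ≈ 1.58 gal/min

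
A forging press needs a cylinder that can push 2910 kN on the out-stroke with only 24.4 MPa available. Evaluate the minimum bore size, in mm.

D ≈ 390 mm

Extension force acts on the full piston face: F = P × (π/4)D².
D = √(4F / (πP)) = √(4 × 2910 kN / (π × 24.4 MPa))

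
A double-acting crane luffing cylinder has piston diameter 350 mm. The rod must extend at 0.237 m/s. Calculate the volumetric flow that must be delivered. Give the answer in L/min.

Cap-side area A_cap = π/4 × (350 mm)² = 96210 mm^2
Q = A × v

Q ≈ 1370 L/min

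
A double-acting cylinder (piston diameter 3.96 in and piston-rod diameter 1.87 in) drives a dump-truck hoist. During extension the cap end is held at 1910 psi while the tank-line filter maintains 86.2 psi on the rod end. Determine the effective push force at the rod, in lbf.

Cap-side area A_cap = π/4 × (3.96 in)² = 12.32 in^2
Rod-side annular area A_ann = π/4 × (3.96² − 1.87²) = 9.570 in^2
Net thrust = P_cap·A_cap − P_rod·A_ann = 23520 lbf − 824.9 lbf

F ≈ 22700 lbf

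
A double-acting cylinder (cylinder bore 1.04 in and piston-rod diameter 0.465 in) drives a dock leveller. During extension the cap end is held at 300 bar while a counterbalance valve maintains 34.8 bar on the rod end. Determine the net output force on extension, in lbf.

F ≈ 3350 lbf

Cap-side area A_cap = π/4 × (1.04 in)² = 0.8495 in^2
Rod-side annular area A_ann = π/4 × (1.04² − 0.465²) = 0.6797 in^2
Net thrust = P_cap·A_cap − P_rod·A_ann = 3696 lbf − 343.0 lbf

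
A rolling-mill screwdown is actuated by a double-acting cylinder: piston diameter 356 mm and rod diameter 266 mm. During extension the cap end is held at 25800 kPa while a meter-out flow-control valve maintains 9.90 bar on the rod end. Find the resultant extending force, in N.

Cap-side area A_cap = π/4 × (356 mm)² = 99540 mm^2
Rod-side annular area A_ann = π/4 × (356² − 266²) = 43970 mm^2
Net thrust = P_cap·A_cap − P_rod·A_ann = 2.568e6 N − 43530 N

F ≈ 2.52e6 N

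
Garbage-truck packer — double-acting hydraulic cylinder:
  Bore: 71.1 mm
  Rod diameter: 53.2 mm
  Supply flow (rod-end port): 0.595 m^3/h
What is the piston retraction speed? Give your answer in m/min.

Rod-side annular area A_ann = π/4 × (71.1² − 53.2²) = 1747 mm^2
Flow into the rod-end port fills the annular volume.
v = Q / A

v ≈ 5.67 m/min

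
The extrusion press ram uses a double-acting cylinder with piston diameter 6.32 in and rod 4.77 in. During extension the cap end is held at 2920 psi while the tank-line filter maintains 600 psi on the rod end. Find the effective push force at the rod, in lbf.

Cap-side area A_cap = π/4 × (6.32 in)² = 31.37 in^2
Rod-side annular area A_ann = π/4 × (6.32² − 4.77²) = 13.50 in^2
Net thrust = P_cap·A_cap − P_rod·A_ann = 91600 lbf − 8100 lbf

F ≈ 83500 lbf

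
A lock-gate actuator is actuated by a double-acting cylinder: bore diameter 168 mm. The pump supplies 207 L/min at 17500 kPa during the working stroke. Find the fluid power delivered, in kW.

Hydraulic power = P × Q

W ≈ 60.4 kW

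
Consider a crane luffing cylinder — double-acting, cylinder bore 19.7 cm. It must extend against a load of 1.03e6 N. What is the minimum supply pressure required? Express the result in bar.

Cap-side area A_cap = π/4 × (19.7 cm)² = 304.8 cm^2
P = F / A = 1.03e6 N / A

P ≈ 338 bar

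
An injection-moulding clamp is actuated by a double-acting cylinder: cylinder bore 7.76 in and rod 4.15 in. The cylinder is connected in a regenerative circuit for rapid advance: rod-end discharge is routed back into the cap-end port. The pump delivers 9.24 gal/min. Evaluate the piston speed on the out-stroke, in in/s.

In regeneration the rod-end outflow joins the pump flow into the cap end, so the net volume the pump must supply per unit advance equals the rod cross-section area.
Rod cross-section A_rod = π/4 × (4.15 in)² = 13.53 in^2
v = Q_pump / A_rod

v ≈ 2.63 in/s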